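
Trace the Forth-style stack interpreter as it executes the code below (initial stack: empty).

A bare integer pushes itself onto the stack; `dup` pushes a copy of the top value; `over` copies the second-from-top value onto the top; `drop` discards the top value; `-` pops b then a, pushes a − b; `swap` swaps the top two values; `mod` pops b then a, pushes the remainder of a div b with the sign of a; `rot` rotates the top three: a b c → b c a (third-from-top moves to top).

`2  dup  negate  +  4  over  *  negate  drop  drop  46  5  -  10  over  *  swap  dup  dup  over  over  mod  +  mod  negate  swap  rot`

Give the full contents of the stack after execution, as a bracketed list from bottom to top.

[0, 41, 410]

2      → 2
dup    → 2 2
negate → 2 -2
+      → 0
4      → 0 4
over   → 0 4 0
*      → 0 0
negate → 0 0
drop   → 0
drop   → (empty)
46     → 46
5      → 46 5
-      → 41
10     → 41 10
over   → 41 10 41
*      → 41 410
swap   → 410 41
dup    → 410 41 41
dup    → 410 41 41 41
over   → 410 41 41 41 41
over   → 410 41 41 41 41 41
mod    → 410 41 41 41 0
+      → 410 41 41 41
mod    → 410 41 0
negate → 410 41 0
swap   → 410 0 41
rot    → 0 41 410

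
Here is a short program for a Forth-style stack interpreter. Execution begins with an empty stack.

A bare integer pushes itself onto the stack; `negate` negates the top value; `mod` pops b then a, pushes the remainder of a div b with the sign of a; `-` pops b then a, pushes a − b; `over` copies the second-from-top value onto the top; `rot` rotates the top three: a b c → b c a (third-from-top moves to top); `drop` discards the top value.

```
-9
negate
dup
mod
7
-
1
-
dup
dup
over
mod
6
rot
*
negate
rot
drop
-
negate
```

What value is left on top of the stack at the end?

-9     → [-9]
negate → [9]
dup    → [9, 9]
mod    → [0]
7      → [0, 7]
-      → [-7]
1      → [-7, 1]
-      → [-8]
dup    → [-8, -8]
dup    → [-8, -8, -8]
over   → [-8, -8, -8, -8]
mod    → [-8, -8, 0]
6      → [-8, -8, 0, 6]
rot    → [-8, 0, 6, -8]
*      → [-8, 0, -48]
negate → [-8, 0, 48]
rot    → [0, 48, -8]
drop   → [0, 48]
-      → [-48]
negate → [48]

48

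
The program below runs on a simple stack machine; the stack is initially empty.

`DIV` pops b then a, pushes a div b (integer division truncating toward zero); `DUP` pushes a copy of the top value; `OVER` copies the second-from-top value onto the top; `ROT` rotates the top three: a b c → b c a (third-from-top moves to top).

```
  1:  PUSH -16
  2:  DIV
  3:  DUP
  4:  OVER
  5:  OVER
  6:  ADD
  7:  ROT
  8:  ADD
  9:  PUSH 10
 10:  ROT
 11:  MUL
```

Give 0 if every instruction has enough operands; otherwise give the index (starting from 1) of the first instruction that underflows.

PUSH -16 : [-16]
DIV  — needs 2 operands, stack has 1 → underflow

2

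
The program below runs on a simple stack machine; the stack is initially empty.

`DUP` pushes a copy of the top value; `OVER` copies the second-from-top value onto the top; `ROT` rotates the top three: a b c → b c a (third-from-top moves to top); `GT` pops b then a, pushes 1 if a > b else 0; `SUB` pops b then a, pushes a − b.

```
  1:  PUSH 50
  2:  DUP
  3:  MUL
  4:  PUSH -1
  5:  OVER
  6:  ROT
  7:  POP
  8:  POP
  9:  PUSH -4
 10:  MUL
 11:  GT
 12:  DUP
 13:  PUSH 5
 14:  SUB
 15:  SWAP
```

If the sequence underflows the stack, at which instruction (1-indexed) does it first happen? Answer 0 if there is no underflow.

PUSH 50 → 50
DUP     → 50 50
MUL     → 2500
PUSH -1 → 2500 -1
OVER    → 2500 -1 2500
ROT     → -1 2500 2500
POP     → -1 2500
POP     → -1
PUSH -4 → -1 -4
MUL     → 4
GT  — needs 2 operands, stack has 1 → underflow

11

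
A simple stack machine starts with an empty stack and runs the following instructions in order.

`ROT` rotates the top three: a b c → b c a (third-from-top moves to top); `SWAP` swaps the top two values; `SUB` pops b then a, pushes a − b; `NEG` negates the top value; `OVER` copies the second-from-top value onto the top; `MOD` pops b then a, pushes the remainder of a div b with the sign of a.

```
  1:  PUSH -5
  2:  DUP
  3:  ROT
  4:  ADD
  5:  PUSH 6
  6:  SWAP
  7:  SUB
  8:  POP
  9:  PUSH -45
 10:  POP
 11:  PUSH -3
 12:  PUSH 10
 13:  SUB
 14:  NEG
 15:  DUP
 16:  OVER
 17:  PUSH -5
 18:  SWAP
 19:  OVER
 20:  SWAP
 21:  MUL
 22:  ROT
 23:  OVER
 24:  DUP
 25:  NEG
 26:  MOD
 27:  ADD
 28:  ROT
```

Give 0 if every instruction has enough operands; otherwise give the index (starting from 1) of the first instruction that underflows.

3

PUSH -5 -> [-5]
DUP     -> [-5, -5]
ROT  — needs 3 operands, stack has 2 → underflow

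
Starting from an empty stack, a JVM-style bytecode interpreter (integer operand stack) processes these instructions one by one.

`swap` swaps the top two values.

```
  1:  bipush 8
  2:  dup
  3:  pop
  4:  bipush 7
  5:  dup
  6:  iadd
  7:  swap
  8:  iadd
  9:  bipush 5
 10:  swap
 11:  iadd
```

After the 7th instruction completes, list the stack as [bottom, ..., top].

[14, 8]

bipush 8  [8]
dup       [8, 8]
pop       [8]
bipush 7  [8, 7]
dup       [8, 7, 7]
iadd      [8, 14]
swap      [14, 8]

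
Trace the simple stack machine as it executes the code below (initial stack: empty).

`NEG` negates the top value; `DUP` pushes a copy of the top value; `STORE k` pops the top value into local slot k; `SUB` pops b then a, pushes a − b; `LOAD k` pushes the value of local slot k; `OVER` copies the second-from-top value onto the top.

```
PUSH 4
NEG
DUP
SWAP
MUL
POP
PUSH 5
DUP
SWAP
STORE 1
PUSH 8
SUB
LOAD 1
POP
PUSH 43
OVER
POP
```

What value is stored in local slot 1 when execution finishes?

PUSH 4  -> [4]
NEG     -> [-4]
DUP     -> [-4, -4]
SWAP    -> [-4, -4]
MUL     -> [16]
POP     -> []
PUSH 5  -> [5]
DUP     -> [5, 5]
SWAP    -> [5, 5]
STORE 1 -> [5]
PUSH 8  -> [5, 8]
SUB     -> [-3]
LOAD 1  -> [-3, 5]
POP     -> [-3]
PUSH 43 -> [-3, 43]
OVER    -> [-3, 43, -3]
POP     -> [-3, 43]

5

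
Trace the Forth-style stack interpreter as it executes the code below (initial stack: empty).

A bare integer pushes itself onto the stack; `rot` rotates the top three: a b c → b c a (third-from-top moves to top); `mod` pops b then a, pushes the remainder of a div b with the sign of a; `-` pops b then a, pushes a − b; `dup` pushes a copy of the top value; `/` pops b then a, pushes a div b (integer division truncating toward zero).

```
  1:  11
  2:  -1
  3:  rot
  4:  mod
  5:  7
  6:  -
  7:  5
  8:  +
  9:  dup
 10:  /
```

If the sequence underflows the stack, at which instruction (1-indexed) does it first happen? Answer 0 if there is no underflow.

11 : [11]
-1 : [11, -1]
rot  — needs 3 operands, stack has 2 → underflow

3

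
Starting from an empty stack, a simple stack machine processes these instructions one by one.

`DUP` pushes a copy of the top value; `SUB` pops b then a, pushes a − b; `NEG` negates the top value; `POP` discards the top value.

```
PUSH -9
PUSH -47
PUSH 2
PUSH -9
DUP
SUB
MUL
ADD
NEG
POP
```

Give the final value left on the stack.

PUSH -9  → [-9]
PUSH -47 → [-9, -47]
PUSH 2   → [-9, -47, 2]
PUSH -9  → [-9, -47, 2, -9]
DUP      → [-9, -47, 2, -9, -9]
SUB      → [-9, -47, 2, 0]
MUL      → [-9, -47, 0]
ADD      → [-9, -47]
NEG      → [-9, 47]
POP      → [-9]

-9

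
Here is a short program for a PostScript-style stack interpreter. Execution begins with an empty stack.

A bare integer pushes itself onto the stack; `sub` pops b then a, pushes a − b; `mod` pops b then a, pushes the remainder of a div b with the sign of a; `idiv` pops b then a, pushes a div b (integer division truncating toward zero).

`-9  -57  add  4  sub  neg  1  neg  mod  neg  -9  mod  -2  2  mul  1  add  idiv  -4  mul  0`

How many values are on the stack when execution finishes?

-9    -9
-57   -9 -57
add   -66
4     -66 4
sub   -70
neg   70
1     70 1
neg   70 -1
mod   0
neg   0
-9    0 -9
mod   0
-2    0 -2
2     0 -2 2
mul   0 -4
1     0 -4 1
add   0 -3
idiv  0
-4    0 -4
mul   0
0     0 0

2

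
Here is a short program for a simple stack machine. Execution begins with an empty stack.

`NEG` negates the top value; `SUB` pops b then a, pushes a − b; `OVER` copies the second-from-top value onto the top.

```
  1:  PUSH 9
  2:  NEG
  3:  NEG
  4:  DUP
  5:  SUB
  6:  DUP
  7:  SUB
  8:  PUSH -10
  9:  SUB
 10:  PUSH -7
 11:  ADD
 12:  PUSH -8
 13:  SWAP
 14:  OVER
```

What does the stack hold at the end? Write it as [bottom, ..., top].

[-8, 3, -8]

PUSH 9    [9]
NEG       [-9]
NEG       [9]
DUP       [9, 9]
SUB       [0]
DUP       [0, 0]
SUB       [0]
PUSH -10  [0, -10]
SUB       [10]
PUSH -7   [10, -7]
ADD       [3]
PUSH -8   [3, -8]
SWAP      [-8, 3]
OVER      [-8, 3, -8]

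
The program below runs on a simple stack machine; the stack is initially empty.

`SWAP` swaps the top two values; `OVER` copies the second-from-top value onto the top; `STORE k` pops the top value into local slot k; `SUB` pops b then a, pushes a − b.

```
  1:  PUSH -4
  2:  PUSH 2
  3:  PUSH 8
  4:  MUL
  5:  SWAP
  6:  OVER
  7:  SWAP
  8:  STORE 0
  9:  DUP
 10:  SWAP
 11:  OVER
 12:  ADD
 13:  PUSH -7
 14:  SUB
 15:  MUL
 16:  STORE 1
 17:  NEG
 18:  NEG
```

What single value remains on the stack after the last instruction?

PUSH -4 → -4
PUSH 2  → -4 2
PUSH 8  → -4 2 8
MUL     → -4 16
SWAP    → 16 -4
OVER    → 16 -4 16
SWAP    → 16 16 -4
STORE 0 → 16 16
DUP     → 16 16 16
SWAP    → 16 16 16
OVER    → 16 16 16 16
ADD     → 16 16 32
PUSH -7 → 16 16 32 -7
SUB     → 16 16 39
MUL     → 16 624
STORE 1 → 16
NEG     → -16
NEG     → 16

16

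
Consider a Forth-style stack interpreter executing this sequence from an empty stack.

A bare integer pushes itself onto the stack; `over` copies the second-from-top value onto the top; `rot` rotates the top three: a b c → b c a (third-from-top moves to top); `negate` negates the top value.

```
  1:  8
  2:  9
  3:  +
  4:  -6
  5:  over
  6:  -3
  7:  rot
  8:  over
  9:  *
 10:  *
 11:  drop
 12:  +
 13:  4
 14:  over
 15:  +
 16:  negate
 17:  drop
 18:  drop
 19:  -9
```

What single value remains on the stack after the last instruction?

-9

8      : [8]
9      : [8, 9]
+      : [17]
-6     : [17, -6]
over   : [17, -6, 17]
-3     : [17, -6, 17, -3]
rot    : [17, 17, -3, -6]
over   : [17, 17, -3, -6, -3]
*      : [17, 17, -3, 18]
*      : [17, 17, -54]
drop   : [17, 17]
+      : [34]
4      : [34, 4]
over   : [34, 4, 34]
+      : [34, 38]
negate : [34, -38]
drop   : [34]
drop   : []
-9     : [-9]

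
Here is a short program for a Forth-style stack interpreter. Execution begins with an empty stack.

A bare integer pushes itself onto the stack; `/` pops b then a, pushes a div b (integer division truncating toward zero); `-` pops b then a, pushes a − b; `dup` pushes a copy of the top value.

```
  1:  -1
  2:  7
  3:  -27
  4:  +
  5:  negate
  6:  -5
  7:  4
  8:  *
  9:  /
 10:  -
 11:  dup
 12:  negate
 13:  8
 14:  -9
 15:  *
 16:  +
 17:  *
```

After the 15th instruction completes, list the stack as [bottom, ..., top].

[0, 0, -72]

-1     : [-1]
7      : [-1, 7]
-27    : [-1, 7, -27]
+      : [-1, -20]
negate : [-1, 20]
-5     : [-1, 20, -5]
4      : [-1, 20, -5, 4]
*      : [-1, 20, -20]
/      : [-1, -1]
-      : [0]
dup    : [0, 0]
negate : [0, 0]
8      : [0, 0, 8]
-9     : [0, 0, 8, -9]
*      : [0, 0, -72]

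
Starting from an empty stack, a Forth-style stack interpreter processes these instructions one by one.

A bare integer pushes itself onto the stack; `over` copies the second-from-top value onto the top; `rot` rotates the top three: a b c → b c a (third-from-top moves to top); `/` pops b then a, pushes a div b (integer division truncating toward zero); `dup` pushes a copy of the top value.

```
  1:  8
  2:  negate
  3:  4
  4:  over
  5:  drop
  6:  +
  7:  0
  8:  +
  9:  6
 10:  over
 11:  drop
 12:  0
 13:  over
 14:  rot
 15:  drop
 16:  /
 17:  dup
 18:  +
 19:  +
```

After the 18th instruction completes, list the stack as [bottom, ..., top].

[-4, 0]

8       [8]
negate  [-8]
4       [-8, 4]
over    [-8, 4, -8]
drop    [-8, 4]
+       [-4]
0       [-4, 0]
+       [-4]
6       [-4, 6]
over    [-4, 6, -4]
drop    [-4, 6]
0       [-4, 6, 0]
over    [-4, 6, 0, 6]
rot     [-4, 0, 6, 6]
drop    [-4, 0, 6]
/       [-4, 0]
dup     [-4, 0, 0]
+       [-4, 0]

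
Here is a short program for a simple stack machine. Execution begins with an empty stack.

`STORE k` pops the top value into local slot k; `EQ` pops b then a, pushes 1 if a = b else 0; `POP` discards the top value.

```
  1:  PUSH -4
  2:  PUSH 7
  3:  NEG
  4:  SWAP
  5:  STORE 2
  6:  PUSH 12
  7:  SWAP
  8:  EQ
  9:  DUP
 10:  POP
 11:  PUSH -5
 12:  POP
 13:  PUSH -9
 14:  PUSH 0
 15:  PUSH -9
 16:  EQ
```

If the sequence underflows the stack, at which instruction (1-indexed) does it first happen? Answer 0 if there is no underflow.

PUSH -4  -4
PUSH 7   -4 7
NEG      -4 -7
SWAP     -7 -4
STORE 2  -7
PUSH 12  -7 12
SWAP     12 -7
EQ       0
DUP      0 0
POP      0
PUSH -5  0 -5
POP      0
PUSH -9  0 -9
PUSH 0   0 -9 0
PUSH -9  0 -9 0 -9
EQ       0 -9 0

0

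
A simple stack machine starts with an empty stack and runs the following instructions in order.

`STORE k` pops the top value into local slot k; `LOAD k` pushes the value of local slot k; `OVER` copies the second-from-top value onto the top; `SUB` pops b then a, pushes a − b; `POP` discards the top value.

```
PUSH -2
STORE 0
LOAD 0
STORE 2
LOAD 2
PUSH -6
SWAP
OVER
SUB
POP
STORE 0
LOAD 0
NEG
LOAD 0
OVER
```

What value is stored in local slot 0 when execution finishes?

PUSH -2 -> [-2]
STORE 0 -> []
LOAD 0  -> [-2]
STORE 2 -> []
LOAD 2  -> [-2]
PUSH -6 -> [-2, -6]
SWAP    -> [-6, -2]
OVER    -> [-6, -2, -6]
SUB     -> [-6, 4]
POP     -> [-6]
STORE 0 -> []
LOAD 0  -> [-6]
NEG     -> [6]
LOAD 0  -> [6, -6]
OVER    -> [6, -6, 6]

-6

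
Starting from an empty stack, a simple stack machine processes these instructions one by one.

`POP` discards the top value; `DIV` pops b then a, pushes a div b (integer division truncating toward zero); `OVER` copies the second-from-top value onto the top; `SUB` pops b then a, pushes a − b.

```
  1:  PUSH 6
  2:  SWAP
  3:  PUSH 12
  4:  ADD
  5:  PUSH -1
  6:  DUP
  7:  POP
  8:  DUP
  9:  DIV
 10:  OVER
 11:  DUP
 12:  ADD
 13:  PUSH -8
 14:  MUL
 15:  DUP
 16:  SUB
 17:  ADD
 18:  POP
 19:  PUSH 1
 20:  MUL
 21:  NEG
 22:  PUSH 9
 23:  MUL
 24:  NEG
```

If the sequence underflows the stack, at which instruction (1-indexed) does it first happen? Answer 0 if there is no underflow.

2

PUSH 6 → 6
SWAP  — needs 2 operands, stack has 1 → underflow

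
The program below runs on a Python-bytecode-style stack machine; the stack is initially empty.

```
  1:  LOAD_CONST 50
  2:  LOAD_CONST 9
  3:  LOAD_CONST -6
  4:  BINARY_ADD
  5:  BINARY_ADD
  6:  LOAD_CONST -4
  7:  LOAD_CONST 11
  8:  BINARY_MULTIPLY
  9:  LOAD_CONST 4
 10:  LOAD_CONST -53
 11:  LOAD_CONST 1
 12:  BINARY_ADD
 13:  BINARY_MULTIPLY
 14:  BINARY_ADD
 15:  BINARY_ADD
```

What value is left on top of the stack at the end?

LOAD_CONST 50   -> 50
LOAD_CONST 9    -> 50 9
LOAD_CONST -6   -> 50 9 -6
BINARY_ADD      -> 50 3
BINARY_ADD      -> 53
LOAD_CONST -4   -> 53 -4
LOAD_CONST 11   -> 53 -4 11
BINARY_MULTIPLY -> 53 -44
LOAD_CONST 4    -> 53 -44 4
LOAD_CONST -53  -> 53 -44 4 -53
LOAD_CONST 1    -> 53 -44 4 -53 1
BINARY_ADD      -> 53 -44 4 -52
BINARY_MULTIPLY -> 53 -44 -208
BINARY_ADD      -> 53 -252
BINARY_ADD      -> -199

-199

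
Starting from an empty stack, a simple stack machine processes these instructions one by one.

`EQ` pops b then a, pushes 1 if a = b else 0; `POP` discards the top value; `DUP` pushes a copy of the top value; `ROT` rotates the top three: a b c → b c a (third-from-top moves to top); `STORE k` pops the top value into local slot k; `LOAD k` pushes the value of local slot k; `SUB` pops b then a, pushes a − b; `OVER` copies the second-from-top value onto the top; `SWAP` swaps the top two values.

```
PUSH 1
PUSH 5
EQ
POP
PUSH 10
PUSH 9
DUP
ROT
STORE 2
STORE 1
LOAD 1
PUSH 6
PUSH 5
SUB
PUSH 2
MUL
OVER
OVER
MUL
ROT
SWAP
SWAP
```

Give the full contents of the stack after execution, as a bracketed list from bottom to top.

PUSH 1  → 1
PUSH 5  → 1 5
EQ      → 0
POP     → (empty)
PUSH 10 → 10
PUSH 9  → 10 9
DUP     → 10 9 9
ROT     → 9 9 10
STORE 2 → 9 9
STORE 1 → 9
LOAD 1  → 9 9
PUSH 6  → 9 9 6
PUSH 5  → 9 9 6 5
SUB     → 9 9 1
PUSH 2  → 9 9 1 2
MUL     → 9 9 2
OVER    → 9 9 2 9
OVER    → 9 9 2 9 2
MUL     → 9 9 2 18
ROT     → 9 2 18 9
SWAP    → 9 2 9 18
SWAP    → 9 2 18 9

[9, 2, 18, 9]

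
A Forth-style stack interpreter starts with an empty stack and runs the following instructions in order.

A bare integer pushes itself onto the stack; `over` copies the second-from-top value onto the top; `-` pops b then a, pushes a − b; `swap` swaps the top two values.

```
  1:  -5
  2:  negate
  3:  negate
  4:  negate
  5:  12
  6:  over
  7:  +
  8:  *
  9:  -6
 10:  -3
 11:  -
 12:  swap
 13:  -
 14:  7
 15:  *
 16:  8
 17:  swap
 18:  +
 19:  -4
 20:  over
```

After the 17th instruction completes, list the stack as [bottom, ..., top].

-5      [-5]
negate  [5]
negate  [-5]
negate  [5]
12      [5, 12]
over    [5, 12, 5]
+       [5, 17]
*       [85]
-6      [85, -6]
-3      [85, -6, -3]
-       [85, -3]
swap    [-3, 85]
-       [-88]
7       [-88, 7]
*       [-616]
8       [-616, 8]
swap    [8, -616]

[8, -616]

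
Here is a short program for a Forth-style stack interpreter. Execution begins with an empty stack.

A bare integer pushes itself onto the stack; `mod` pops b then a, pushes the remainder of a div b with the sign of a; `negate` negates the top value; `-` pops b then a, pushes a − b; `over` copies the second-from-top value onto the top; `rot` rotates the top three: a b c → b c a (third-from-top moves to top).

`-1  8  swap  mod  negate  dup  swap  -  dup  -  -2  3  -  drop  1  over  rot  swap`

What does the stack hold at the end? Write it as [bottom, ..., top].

[1, 0, 0]

-1     : [-1]
8      : [-1, 8]
swap   : [8, -1]
mod    : [0]
negate : [0]
dup    : [0, 0]
swap   : [0, 0]
-      : [0]
dup    : [0, 0]
-      : [0]
-2     : [0, -2]
3      : [0, -2, 3]
-      : [0, -5]
drop   : [0]
1      : [0, 1]
over   : [0, 1, 0]
rot    : [1, 0, 0]
swap   : [1, 0, 0]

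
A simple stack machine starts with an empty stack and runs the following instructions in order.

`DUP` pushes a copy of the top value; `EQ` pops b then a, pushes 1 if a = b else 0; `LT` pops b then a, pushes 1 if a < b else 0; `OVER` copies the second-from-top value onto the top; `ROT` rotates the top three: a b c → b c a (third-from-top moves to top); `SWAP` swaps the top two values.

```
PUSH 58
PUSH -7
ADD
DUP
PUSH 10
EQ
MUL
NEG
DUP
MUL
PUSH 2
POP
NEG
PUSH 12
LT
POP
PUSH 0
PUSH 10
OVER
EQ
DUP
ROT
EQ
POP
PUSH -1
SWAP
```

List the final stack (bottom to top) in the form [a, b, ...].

PUSH 58 → 58
PUSH -7 → 58 -7
ADD     → 51
DUP     → 51 51
PUSH 10 → 51 51 10
EQ      → 51 0
MUL     → 0
NEG     → 0
DUP     → 0 0
MUL     → 0
PUSH 2  → 0 2
POP     → 0
NEG     → 0
PUSH 12 → 0 12
LT      → 1
POP     → (empty)
PUSH 0  → 0
PUSH 10 → 0 10
OVER    → 0 10 0
EQ      → 0 0
DUP     → 0 0 0
ROT     → 0 0 0
EQ      → 0 1
POP     → 0
PUSH -1 → 0 -1
SWAP    → -1 0

[-1, 0]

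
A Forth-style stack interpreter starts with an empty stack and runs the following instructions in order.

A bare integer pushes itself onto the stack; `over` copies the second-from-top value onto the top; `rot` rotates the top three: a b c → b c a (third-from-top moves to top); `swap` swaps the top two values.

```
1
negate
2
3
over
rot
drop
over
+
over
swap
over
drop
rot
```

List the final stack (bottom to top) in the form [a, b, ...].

1      → 1
negate → -1
2      → -1 2
3      → -1 2 3
over   → -1 2 3 2
rot    → -1 3 2 2
drop   → -1 3 2
over   → -1 3 2 3
+      → -1 3 5
over   → -1 3 5 3
swap   → -1 3 3 5
over   → -1 3 3 5 3
drop   → -1 3 3 5
rot    → -1 3 5 3

[-1, 3, 5, 3]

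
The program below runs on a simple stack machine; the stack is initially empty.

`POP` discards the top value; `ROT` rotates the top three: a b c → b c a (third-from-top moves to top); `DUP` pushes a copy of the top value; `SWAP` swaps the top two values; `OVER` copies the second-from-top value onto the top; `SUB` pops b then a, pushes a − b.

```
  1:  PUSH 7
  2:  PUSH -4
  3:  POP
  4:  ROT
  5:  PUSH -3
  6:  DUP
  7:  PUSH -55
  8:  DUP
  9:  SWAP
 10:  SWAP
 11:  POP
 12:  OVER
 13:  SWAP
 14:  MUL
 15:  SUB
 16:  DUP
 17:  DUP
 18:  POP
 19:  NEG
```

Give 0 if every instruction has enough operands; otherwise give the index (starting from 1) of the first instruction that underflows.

PUSH 7  -> [7]
PUSH -4 -> [7, -4]
POP     -> [7]
ROT  — needs 3 operands, stack has 1 → underflow

4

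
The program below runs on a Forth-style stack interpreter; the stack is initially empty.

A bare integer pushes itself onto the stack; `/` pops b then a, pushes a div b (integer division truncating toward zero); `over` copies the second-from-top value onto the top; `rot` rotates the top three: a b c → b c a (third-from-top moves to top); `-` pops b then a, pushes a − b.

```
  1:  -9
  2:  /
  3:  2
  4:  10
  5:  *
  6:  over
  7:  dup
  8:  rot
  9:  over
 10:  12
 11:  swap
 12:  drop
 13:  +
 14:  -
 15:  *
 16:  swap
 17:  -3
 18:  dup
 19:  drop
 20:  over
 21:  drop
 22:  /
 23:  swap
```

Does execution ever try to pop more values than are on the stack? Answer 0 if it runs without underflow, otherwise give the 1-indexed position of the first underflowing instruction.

-9  [-9]
/  — needs 2 operands, stack has 1 → underflow

2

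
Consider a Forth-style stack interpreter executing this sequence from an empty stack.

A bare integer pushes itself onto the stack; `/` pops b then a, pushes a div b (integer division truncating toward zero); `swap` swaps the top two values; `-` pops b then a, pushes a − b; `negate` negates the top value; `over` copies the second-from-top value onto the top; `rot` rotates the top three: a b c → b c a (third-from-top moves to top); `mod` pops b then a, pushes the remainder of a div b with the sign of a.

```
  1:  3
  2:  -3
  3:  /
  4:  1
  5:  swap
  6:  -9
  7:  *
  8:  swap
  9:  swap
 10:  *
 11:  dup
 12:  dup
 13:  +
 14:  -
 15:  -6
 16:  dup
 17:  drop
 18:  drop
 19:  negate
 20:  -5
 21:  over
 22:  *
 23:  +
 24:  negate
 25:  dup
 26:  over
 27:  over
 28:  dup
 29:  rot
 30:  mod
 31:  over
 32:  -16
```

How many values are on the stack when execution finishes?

6

3      → 3
-3     → 3 -3
/      → -1
1      → -1 1
swap   → 1 -1
-9     → 1 -1 -9
*      → 1 9
swap   → 9 1
swap   → 1 9
*      → 9
dup    → 9 9
dup    → 9 9 9
+      → 9 18
-      → -9
-6     → -9 -6
dup    → -9 -6 -6
drop   → -9 -6
drop   → -9
negate → 9
-5     → 9 -5
over   → 9 -5 9
*      → 9 -45
+      → -36
negate → 36
dup    → 36 36
over   → 36 36 36
over   → 36 36 36 36
dup    → 36 36 36 36 36
rot    → 36 36 36 36 36
mod    → 36 36 36 0
over   → 36 36 36 0 36
-16    → 36 36 36 0 36 -16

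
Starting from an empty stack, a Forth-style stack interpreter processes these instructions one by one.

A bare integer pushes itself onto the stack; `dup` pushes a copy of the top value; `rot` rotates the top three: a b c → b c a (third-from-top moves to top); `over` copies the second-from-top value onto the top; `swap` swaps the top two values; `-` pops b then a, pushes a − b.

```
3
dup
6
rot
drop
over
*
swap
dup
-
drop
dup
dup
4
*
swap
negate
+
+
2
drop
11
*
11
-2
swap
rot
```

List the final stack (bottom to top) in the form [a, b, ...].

3      : 3
dup    : 3 3
6      : 3 3 6
rot    : 3 6 3
drop   : 3 6
over   : 3 6 3
*      : 3 18
swap   : 18 3
dup    : 18 3 3
-      : 18 0
drop   : 18
dup    : 18 18
dup    : 18 18 18
4      : 18 18 18 4
*      : 18 18 72
swap   : 18 72 18
negate : 18 72 -18
+      : 18 54
+      : 72
2      : 72 2
drop   : 72
11     : 72 11
*      : 792
11     : 792 11
-2     : 792 11 -2
swap   : 792 -2 11
rot    : -2 11 792

[-2, 11, 792]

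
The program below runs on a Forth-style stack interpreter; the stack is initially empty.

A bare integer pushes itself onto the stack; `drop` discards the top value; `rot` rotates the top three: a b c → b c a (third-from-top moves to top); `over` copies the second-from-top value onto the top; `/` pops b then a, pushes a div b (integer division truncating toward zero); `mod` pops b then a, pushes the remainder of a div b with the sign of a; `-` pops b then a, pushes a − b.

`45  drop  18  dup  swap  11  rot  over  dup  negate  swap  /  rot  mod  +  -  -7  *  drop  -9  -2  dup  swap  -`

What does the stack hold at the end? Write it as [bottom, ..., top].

[-9, 0]

45     -> 45
drop   -> (empty)
18     -> 18
dup    -> 18 18
swap   -> 18 18
11     -> 18 18 11
rot    -> 18 11 18
over   -> 18 11 18 11
dup    -> 18 11 18 11 11
negate -> 18 11 18 11 -11
swap   -> 18 11 18 -11 11
/      -> 18 11 18 -1
rot    -> 18 18 -1 11
mod    -> 18 18 -1
+      -> 18 17
-      -> 1
-7     -> 1 -7
*      -> -7
drop   -> (empty)
-9     -> -9
-2     -> -9 -2
dup    -> -9 -2 -2
swap   -> -9 -2 -2
-      -> -9 0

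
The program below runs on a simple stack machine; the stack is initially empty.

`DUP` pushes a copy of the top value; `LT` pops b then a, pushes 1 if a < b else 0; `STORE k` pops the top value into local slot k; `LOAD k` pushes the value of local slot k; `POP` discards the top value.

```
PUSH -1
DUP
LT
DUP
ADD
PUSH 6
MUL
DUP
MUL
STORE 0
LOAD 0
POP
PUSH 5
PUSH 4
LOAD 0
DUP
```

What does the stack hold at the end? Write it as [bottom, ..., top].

PUSH -1 → [-1]
DUP     → [-1, -1]
LT      → [0]
DUP     → [0, 0]
ADD     → [0]
PUSH 6  → [0, 6]
MUL     → [0]
DUP     → [0, 0]
MUL     → [0]
STORE 0 → []
LOAD 0  → [0]
POP     → []
PUSH 5  → [5]
PUSH 4  → [5, 4]
LOAD 0  → [5, 4, 0]
DUP     → [5, 4, 0, 0]

[5, 4, 0, 0]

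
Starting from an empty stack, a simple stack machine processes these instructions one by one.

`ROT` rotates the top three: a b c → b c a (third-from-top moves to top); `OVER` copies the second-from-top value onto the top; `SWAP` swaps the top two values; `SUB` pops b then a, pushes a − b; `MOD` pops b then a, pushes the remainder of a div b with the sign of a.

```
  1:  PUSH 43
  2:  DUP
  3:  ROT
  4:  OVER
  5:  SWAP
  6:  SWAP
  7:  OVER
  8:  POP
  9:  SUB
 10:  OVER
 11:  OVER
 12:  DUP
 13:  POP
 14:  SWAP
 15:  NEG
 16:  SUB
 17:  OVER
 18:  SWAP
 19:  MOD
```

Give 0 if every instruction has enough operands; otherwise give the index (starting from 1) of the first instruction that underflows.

3

PUSH 43  43
DUP      43 43
ROT  — needs 3 operands, stack has 2 → underflow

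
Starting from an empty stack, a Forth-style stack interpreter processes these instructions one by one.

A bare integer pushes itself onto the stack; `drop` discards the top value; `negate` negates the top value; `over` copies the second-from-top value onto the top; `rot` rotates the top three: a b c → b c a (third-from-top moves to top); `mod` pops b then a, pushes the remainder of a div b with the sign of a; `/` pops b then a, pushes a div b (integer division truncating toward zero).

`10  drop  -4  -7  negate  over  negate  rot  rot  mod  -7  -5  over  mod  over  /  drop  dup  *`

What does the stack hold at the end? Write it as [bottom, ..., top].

10     : [10]
drop   : []
-4     : [-4]
-7     : [-4, -7]
negate : [-4, 7]
over   : [-4, 7, -4]
negate : [-4, 7, 4]
rot    : [7, 4, -4]
rot    : [4, -4, 7]
mod    : [4, -4]
-7     : [4, -4, -7]
-5     : [4, -4, -7, -5]
over   : [4, -4, -7, -5, -7]
mod    : [4, -4, -7, -5]
over   : [4, -4, -7, -5, -7]
/      : [4, -4, -7, 0]
drop   : [4, -4, -7]
dup    : [4, -4, -7, -7]
*      : [4, -4, 49]

[4, -4, 49]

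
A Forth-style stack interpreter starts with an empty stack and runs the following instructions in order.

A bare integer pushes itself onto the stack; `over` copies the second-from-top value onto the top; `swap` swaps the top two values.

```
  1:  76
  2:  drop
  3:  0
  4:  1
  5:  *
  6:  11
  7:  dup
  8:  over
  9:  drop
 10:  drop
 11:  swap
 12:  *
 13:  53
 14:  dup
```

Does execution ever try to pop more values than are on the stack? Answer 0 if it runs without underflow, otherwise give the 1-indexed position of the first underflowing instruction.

0

76   : 76
drop : (empty)
0    : 0
1    : 0 1
*    : 0
11   : 0 11
dup  : 0 11 11
over : 0 11 11 11
drop : 0 11 11
drop : 0 11
swap : 11 0
*    : 0
53   : 0 53
dup  : 0 53 53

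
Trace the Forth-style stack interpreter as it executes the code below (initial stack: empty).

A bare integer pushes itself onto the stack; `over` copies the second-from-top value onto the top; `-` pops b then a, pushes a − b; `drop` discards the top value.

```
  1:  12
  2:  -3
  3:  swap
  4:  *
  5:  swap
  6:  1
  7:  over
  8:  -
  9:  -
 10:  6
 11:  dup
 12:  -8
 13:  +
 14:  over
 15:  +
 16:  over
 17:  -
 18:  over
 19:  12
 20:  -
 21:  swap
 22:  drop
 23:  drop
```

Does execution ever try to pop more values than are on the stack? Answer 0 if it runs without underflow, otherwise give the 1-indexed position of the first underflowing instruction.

5

12   → [12]
-3   → [12, -3]
swap → [-3, 12]
*    → [-36]
swap  — needs 2 operands, stack has 1 → underflow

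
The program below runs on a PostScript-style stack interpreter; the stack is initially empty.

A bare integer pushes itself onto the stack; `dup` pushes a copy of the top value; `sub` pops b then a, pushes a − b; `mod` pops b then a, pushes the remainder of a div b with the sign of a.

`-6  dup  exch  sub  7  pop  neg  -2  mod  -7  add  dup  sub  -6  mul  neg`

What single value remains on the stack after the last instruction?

-6    [-6]
dup   [-6, -6]
exch  [-6, -6]
sub   [0]
7     [0, 7]
pop   [0]
neg   [0]
-2    [0, -2]
mod   [0]
-7    [0, -7]
add   [-7]
dup   [-7, -7]
sub   [0]
-6    [0, -6]
mul   [0]
neg   [0]

0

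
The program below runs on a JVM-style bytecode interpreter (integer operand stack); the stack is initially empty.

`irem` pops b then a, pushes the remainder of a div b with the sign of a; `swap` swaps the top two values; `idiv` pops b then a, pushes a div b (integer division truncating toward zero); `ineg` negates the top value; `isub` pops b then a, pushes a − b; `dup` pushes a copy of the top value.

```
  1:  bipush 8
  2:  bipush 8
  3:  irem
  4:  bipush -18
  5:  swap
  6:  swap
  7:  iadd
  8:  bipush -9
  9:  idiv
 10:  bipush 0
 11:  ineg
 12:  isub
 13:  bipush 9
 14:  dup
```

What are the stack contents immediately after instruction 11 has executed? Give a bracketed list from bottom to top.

[2, 0]

bipush 8   : 8
bipush 8   : 8 8
irem       : 0
bipush -18 : 0 -18
swap       : -18 0
swap       : 0 -18
iadd       : -18
bipush -9  : -18 -9
idiv       : 2
bipush 0   : 2 0
ineg       : 2 0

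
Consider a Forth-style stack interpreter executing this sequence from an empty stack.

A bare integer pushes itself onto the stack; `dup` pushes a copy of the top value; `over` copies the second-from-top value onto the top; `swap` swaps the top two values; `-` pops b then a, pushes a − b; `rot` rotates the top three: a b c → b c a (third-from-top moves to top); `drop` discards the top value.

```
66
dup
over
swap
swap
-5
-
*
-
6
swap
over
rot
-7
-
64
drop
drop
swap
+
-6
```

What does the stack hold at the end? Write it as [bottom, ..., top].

[-4614, -6]

66   → [66]
dup  → [66, 66]
over → [66, 66, 66]
swap → [66, 66, 66]
swap → [66, 66, 66]
-5   → [66, 66, 66, -5]
-    → [66, 66, 71]
*    → [66, 4686]
-    → [-4620]
6    → [-4620, 6]
swap → [6, -4620]
over → [6, -4620, 6]
rot  → [-4620, 6, 6]
-7   → [-4620, 6, 6, -7]
-    → [-4620, 6, 13]
64   → [-4620, 6, 13, 64]
drop → [-4620, 6, 13]
drop → [-4620, 6]
swap → [6, -4620]
+    → [-4614]
-6   → [-4614, -6]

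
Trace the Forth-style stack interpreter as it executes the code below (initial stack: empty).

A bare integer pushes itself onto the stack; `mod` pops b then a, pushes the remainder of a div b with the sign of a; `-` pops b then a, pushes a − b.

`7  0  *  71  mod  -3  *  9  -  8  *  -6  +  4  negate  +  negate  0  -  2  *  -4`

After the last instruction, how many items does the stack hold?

7      -> [7]
0      -> [7, 0]
*      -> [0]
71     -> [0, 71]
mod    -> [0]
-3     -> [0, -3]
*      -> [0]
9      -> [0, 9]
-      -> [-9]
8      -> [-9, 8]
*      -> [-72]
-6     -> [-72, -6]
+      -> [-78]
4      -> [-78, 4]
negate -> [-78, -4]
+      -> [-82]
negate -> [82]
0      -> [82, 0]
-      -> [82]
2      -> [82, 2]
*      -> [164]
-4     -> [164, -4]

2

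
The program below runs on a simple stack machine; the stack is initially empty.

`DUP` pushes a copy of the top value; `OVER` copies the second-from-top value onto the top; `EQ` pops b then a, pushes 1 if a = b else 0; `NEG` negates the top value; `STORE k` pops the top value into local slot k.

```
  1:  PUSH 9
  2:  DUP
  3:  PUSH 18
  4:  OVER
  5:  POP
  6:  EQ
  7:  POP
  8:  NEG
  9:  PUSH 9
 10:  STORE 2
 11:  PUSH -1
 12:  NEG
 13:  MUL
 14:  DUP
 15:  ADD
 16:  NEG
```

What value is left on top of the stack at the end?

PUSH 9   9
DUP      9 9
PUSH 18  9 9 18
OVER     9 9 18 9
POP      9 9 18
EQ       9 0
POP      9
NEG      -9
PUSH 9   -9 9
STORE 2  -9
PUSH -1  -9 -1
NEG      -9 1
MUL      -9
DUP      -9 -9
ADD      -18
NEG      18

18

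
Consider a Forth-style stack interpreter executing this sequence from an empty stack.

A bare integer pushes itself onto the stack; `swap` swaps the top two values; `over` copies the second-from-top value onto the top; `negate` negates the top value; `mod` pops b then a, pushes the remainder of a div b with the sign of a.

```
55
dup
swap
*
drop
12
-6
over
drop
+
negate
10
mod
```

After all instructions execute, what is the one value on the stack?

55     : [55]
dup    : [55, 55]
swap   : [55, 55]
*      : [3025]
drop   : []
12     : [12]
-6     : [12, -6]
over   : [12, -6, 12]
drop   : [12, -6]
+      : [6]
negate : [-6]
10     : [-6, 10]
mod    : [-6]

-6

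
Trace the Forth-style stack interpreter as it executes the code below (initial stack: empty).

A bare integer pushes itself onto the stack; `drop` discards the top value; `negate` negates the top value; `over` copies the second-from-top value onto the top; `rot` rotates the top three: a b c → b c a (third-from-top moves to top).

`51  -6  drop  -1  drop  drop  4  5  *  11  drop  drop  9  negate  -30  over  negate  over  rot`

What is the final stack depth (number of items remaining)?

4

51      [51]
-6      [51, -6]
drop    [51]
-1      [51, -1]
drop    [51]
drop    []
4       [4]
5       [4, 5]
*       [20]
11      [20, 11]
drop    [20]
drop    []
9       [9]
negate  [-9]
-30     [-9, -30]
over    [-9, -30, -9]
negate  [-9, -30, 9]
over    [-9, -30, 9, -30]
rot     [-9, 9, -30, -30]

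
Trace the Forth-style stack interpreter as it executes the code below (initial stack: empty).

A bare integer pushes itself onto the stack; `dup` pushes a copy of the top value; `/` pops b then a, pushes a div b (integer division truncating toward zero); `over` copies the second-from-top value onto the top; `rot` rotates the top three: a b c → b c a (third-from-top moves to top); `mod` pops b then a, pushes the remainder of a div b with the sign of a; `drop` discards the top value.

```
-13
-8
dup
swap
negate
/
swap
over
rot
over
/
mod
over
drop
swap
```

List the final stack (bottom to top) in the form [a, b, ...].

[0, -13]

-13     [-13]
-8      [-13, -8]
dup     [-13, -8, -8]
swap    [-13, -8, -8]
negate  [-13, -8, 8]
/       [-13, -1]
swap    [-1, -13]
over    [-1, -13, -1]
rot     [-13, -1, -1]
over    [-13, -1, -1, -1]
/       [-13, -1, 1]
mod     [-13, 0]
over    [-13, 0, -13]
drop    [-13, 0]
swap    [0, -13]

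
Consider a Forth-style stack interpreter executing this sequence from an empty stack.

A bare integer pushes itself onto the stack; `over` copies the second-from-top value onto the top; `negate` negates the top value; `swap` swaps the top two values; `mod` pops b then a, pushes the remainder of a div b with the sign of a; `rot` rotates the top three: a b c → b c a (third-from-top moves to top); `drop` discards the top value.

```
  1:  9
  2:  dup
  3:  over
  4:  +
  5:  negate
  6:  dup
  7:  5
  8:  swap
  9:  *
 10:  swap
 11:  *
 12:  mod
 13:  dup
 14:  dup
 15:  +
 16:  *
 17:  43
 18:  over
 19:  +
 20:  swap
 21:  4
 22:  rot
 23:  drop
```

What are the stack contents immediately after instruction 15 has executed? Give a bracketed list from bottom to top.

[9, 18]

9       [9]
dup     [9, 9]
over    [9, 9, 9]
+       [9, 18]
negate  [9, -18]
dup     [9, -18, -18]
5       [9, -18, -18, 5]
swap    [9, -18, 5, -18]
*       [9, -18, -90]
swap    [9, -90, -18]
*       [9, 1620]
mod     [9]
dup     [9, 9]
dup     [9, 9, 9]
+       [9, 18]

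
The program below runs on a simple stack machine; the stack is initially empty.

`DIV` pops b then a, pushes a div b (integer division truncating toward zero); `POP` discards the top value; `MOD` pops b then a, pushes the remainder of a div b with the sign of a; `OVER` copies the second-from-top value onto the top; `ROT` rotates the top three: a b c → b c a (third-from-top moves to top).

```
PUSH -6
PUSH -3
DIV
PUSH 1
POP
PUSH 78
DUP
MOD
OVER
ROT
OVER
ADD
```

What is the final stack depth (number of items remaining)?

3

PUSH -6 -> [-6]
PUSH -3 -> [-6, -3]
DIV     -> [2]
PUSH 1  -> [2, 1]
POP     -> [2]
PUSH 78 -> [2, 78]
DUP     -> [2, 78, 78]
MOD     -> [2, 0]
OVER    -> [2, 0, 2]
ROT     -> [0, 2, 2]
OVER    -> [0, 2, 2, 2]
ADD     -> [0, 2, 4]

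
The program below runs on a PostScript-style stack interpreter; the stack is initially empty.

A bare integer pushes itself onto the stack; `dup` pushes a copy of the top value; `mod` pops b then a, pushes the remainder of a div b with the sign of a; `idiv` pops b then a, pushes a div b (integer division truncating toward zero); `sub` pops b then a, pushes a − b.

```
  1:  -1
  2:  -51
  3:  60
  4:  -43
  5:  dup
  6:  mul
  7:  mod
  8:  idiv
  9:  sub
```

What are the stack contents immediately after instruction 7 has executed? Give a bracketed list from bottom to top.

-1   -1
-51  -1 -51
60   -1 -51 60
-43  -1 -51 60 -43
dup  -1 -51 60 -43 -43
mul  -1 -51 60 1849
mod  -1 -51 60

[-1, -51, 60]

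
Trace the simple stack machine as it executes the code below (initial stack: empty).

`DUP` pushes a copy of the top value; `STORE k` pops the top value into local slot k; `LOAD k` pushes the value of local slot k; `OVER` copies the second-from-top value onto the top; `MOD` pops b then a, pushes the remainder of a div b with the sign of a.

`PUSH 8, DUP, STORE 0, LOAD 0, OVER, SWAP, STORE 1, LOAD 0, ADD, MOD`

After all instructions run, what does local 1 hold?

8

PUSH 8  → 8
DUP     → 8 8
STORE 0 → 8
LOAD 0  → 8 8
OVER    → 8 8 8
SWAP    → 8 8 8
STORE 1 → 8 8
LOAD 0  → 8 8 8
ADD     → 8 16
MOD     → 8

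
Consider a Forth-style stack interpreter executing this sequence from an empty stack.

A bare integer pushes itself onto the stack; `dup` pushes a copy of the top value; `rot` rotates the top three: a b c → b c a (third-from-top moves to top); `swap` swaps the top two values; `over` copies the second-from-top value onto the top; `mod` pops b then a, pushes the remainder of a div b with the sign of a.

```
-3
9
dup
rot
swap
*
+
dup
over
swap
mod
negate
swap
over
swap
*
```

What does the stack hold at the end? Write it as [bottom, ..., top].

-3     → -3
9      → -3 9
dup    → -3 9 9
rot    → 9 9 -3
swap   → 9 -3 9
*      → 9 -27
+      → -18
dup    → -18 -18
over   → -18 -18 -18
swap   → -18 -18 -18
mod    → -18 0
negate → -18 0
swap   → 0 -18
over   → 0 -18 0
swap   → 0 0 -18
*      → 0 0

[0, 0]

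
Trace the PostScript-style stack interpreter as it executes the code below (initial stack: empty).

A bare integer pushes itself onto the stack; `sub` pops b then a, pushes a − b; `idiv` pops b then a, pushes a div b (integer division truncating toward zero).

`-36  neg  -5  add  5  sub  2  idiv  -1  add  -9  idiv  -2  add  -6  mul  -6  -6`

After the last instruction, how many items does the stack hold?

-36  → -36
neg  → 36
-5   → 36 -5
add  → 31
5    → 31 5
sub  → 26
2    → 26 2
idiv → 13
-1   → 13 -1
add  → 12
-9   → 12 -9
idiv → -1
-2   → -1 -2
add  → -3
-6   → -3 -6
mul  → 18
-6   → 18 -6
-6   → 18 -6 -6

3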